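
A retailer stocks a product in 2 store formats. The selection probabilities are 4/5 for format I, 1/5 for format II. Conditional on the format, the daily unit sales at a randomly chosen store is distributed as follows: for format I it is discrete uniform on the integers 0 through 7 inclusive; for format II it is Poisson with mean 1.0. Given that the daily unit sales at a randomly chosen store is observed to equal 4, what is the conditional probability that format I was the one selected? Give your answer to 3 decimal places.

Likelihoods P(X=4 | ·): I: 0.125; II: 0.0153283.
Posterior ∝ prior × likelihood. Numerator for I: 0.8·0.125 = 0.1.
Normalizing constant: 0.8·0.125 + 0.2·0.0153283 = 0.103066.
P(I | observation) = 0.1 / 0.103066 = 0.970255.

0.970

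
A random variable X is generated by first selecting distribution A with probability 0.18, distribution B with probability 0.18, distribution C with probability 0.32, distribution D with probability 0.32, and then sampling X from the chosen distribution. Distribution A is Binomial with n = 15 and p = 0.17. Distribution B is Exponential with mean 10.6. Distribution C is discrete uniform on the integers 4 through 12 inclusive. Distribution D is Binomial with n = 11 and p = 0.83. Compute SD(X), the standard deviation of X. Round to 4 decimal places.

Per component, A: μ=2.55, E[X²]=8.619; B: μ=10.6, E[X²]=224.72; C: μ=8, E[X²]=70.6667; D: μ=9.13, E[X²]=84.909.
E[X] = 0.18·2.55 + 0.18·10.6 + 0.32·8 + 0.32·9.13 = 7.8486.
E[X²] = 0.18·8.619 + 0.18·224.72 + 0.32·70.6667 + 0.32·84.909 = 91.7852.
Var(X) = E[X²] − (E[X])² = 91.7852 − 61.6005 = 30.1847.
SD(X) = √30.1847 = 5.49406.

5.4941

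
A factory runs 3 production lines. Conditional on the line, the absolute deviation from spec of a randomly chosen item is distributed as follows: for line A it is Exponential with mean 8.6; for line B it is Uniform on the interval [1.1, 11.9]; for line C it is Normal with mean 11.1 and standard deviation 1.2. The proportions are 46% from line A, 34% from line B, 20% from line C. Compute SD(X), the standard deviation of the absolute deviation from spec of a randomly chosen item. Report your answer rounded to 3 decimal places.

Per component, A: μ=8.6, E[X²]=147.92; B: μ=6.5, E[X²]=51.97; C: μ=11.1, E[X²]=124.65.
E[X] = 0.46·8.6 + 0.34·6.5 + 0.2·11.1 = 8.386.
E[X²] = 0.46·147.92 + 0.34·51.97 + 0.2·124.65 = 110.643.
Var(X) = E[X²] − (E[X])² = 110.643 − 70.325 = 40.318.
SD(X) = √40.318 = 6.34965.

6.350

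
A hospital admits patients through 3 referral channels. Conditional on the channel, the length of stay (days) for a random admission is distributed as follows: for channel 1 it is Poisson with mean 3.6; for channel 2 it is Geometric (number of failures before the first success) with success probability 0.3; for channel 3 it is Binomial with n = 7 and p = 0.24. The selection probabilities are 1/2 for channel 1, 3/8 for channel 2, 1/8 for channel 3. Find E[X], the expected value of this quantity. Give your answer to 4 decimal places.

Component means — 1: 3.6; 2: 2.33333; 3: 1.68.
E[X] = 0.5·3.6 + 0.375·2.33333 + 0.125·1.68 = 2.885.

2.8850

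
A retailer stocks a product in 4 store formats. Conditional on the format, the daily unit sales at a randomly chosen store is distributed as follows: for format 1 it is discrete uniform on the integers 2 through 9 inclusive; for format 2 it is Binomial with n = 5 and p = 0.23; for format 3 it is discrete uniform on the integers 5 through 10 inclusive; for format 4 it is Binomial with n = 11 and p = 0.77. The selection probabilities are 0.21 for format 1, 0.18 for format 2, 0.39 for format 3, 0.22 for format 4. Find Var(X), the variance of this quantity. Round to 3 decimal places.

9.312

Per component, 1: μ=5.5, E[X²]=35.5; 2: μ=1.15, E[X²]=2.208; 3: μ=7.5, E[X²]=59.1667; 4: μ=8.47, E[X²]=73.689.
E[X] = 0.21·5.5 + 0.18·1.15 + 0.39·7.5 + 0.22·8.47 = 6.1504.
E[X²] = 0.21·35.5 + 0.18·2.208 + 0.39·59.1667 + 0.22·73.689 = 47.139.
Var(X) = E[X²] − (E[X])² = 47.139 − 37.8274 = 9.3116.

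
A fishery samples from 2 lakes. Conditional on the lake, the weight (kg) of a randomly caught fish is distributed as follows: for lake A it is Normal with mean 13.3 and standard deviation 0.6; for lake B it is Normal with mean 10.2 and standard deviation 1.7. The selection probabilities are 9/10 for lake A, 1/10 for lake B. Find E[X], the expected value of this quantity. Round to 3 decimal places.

Component means — A: 13.3; B: 10.2.
E[X] = 0.9·13.3 + 0.1·10.2 = 12.99.

12.990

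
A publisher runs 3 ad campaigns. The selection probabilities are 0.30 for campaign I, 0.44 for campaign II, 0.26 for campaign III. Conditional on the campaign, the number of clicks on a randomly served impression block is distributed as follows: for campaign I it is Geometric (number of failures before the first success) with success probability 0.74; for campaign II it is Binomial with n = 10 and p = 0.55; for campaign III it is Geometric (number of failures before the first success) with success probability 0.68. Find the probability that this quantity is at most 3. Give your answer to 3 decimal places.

Conditional on each campaign, P(X ≤ 3): I: 0.99543; II: 0.101995; III: 0.989514.
By total probability, P(X ≤ 3) = 0.3·0.99543 + 0.44·0.101995 + 0.26·0.989514 = 0.600781.

0.601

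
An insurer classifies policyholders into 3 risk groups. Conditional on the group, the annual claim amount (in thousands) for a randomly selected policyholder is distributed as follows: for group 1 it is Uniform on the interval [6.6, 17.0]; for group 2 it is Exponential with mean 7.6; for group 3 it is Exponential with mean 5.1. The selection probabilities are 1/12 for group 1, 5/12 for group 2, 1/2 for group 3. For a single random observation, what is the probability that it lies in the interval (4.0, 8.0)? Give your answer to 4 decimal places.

0.2360

Conditional on each group, P(4.0 < X < 8.0): 1: 0.134615; 2: 0.241759; 3: 0.248102.
By total probability, P(4.0 < X < 8.0) = 0.0833333·0.134615 + 0.416667·0.241759 + 0.5·0.248102 = 0.236002.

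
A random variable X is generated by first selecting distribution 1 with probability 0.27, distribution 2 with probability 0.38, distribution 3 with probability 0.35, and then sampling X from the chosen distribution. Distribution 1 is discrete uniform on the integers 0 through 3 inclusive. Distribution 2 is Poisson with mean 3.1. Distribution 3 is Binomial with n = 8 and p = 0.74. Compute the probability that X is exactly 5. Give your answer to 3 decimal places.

Conditional on each component, P(X = 5): 1: 0; 2: 0.107477; 3: 0.218407.
By total probability, P(X = 5) = 0.27·0 + 0.38·0.107477 + 0.35·0.218407 = 0.117284.

0.117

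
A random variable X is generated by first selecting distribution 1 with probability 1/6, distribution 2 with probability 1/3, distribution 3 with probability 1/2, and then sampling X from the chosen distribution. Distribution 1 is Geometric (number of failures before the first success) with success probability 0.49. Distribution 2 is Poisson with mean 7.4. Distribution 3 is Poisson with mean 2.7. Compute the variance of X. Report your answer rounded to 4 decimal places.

Per component, 1: μ=1.04082, E[X²]=3.20741; 2: μ=7.4, E[X²]=62.16; 3: μ=2.7, E[X²]=9.99.
E[X] = 0.166667·1.04082 + 0.333333·7.4 + 0.5·2.7 = 3.99014.
E[X²] = 0.166667·3.20741 + 0.333333·62.16 + 0.5·9.99 = 26.2496.
Var(X) = E[X²] − (E[X])² = 26.2496 − 15.9212 = 10.3284.

10.3284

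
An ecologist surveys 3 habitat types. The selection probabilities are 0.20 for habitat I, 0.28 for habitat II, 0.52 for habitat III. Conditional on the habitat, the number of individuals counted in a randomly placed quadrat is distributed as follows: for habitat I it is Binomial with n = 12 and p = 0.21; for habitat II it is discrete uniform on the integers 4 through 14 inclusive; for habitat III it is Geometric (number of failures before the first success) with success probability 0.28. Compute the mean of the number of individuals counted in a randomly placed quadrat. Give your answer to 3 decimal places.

4.361

Component means — I: 2.52; II: 9; III: 2.57143.
E[X] = 0.2·2.52 + 0.28·9 + 0.52·2.57143 = 4.36114.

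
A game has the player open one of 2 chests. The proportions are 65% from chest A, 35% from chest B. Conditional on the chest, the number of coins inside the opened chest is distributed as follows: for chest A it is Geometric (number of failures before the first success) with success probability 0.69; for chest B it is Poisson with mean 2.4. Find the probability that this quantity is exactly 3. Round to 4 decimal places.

0.0865

Conditional on each chest, P(X = 3): A: 0.0205558; B: 0.209014.
By total probability, P(X = 3) = 0.65·0.0205558 + 0.35·0.209014 = 0.0865162.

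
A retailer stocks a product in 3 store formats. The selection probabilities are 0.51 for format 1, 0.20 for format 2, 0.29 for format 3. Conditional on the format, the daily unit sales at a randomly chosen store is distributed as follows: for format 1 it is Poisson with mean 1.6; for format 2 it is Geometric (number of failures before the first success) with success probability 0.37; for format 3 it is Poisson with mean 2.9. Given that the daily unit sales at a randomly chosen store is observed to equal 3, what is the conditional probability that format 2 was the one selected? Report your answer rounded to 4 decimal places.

0.1204

Likelihoods P(X=3 | ·): 1: 0.137828; 2: 0.0925174; 3: 0.22366.
Posterior ∝ prior × likelihood. Numerator for 2: 0.2·0.0925174 = 0.0185035.
Normalizing constant: 0.51·0.137828 + 0.2·0.0925174 + 0.29·0.22366 = 0.153657.
P(2 | observation) = 0.0185035 / 0.153657 = 0.12042.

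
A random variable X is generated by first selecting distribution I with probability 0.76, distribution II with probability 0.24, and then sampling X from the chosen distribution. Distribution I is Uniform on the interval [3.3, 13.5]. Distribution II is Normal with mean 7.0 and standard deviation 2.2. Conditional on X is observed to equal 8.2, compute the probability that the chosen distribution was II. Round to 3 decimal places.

0.335

Likelihoods f(8.2 | ·): I: 0.0980392; II: 0.156272.
Posterior ∝ prior × likelihood. Numerator for II: 0.24·0.156272 = 0.0375053.
Normalizing constant: 0.76·0.0980392 + 0.24·0.156272 = 0.112015.
P(II | observation) = 0.0375053 / 0.112015 = 0.334824.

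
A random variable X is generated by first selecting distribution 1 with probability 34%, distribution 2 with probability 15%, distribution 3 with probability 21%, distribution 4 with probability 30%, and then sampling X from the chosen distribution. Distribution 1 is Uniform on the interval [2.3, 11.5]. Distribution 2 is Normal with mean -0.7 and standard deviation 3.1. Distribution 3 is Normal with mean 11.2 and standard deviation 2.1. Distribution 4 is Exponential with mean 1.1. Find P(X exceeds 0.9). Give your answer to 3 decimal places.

Conditional on each component, P(X > 0.9): 1: 1; 2: 0.302882; 3: 1; 4: 0.441233.
By total probability, P(X > 0.9) = 0.34·1 + 0.15·0.302882 + 0.21·1 + 0.3·0.441233 = 0.727802.

0.728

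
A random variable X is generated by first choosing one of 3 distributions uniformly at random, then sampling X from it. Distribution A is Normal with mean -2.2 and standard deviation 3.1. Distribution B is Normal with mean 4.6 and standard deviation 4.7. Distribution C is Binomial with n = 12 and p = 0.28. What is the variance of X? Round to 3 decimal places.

20.117

Per component, A: μ=-2.2, E[X²]=14.45; B: μ=4.6, E[X²]=43.25; C: μ=3.36, E[X²]=13.7088.
E[X] = 0.333333·-2.2 + 0.333333·4.6 + 0.333333·3.36 = 1.92.
E[X²] = 0.333333·14.45 + 0.333333·43.25 + 0.333333·13.7088 = 23.8029.
Var(X) = E[X²] − (E[X])² = 23.8029 − 3.6864 = 20.1165.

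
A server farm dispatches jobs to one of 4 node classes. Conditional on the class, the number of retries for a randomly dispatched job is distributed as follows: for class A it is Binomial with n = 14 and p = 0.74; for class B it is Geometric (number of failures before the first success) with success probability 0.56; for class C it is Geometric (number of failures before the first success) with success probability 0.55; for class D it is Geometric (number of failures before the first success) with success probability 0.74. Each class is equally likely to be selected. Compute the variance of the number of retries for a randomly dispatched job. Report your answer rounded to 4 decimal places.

19.2206

Per component, A: μ=10.36, E[X²]=110.023; B: μ=0.785714, E[X²]=2.02041; C: μ=0.818182, E[X²]=2.15702; D: μ=0.351351, E[X²]=0.598247.
E[X] = 0.25·10.36 + 0.25·0.785714 + 0.25·0.818182 + 0.25·0.351351 = 3.07881.
E[X²] = 0.25·110.023 + 0.25·2.02041 + 0.25·2.15702 + 0.25·0.598247 = 28.6997.
Var(X) = E[X²] − (E[X])² = 28.6997 − 9.47908 = 19.2206.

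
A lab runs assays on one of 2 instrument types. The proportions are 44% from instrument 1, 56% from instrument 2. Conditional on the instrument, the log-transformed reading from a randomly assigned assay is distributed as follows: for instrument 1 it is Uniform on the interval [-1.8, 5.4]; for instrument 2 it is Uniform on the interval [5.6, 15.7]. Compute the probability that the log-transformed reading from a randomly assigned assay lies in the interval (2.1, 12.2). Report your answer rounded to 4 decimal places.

Conditional on each instrument, P(2.1 < X < 12.2): 1: 0.458333; 2: 0.653465.
By total probability, P(2.1 < X < 12.2) = 0.44·0.458333 + 0.56·0.653465 = 0.567607.

0.5676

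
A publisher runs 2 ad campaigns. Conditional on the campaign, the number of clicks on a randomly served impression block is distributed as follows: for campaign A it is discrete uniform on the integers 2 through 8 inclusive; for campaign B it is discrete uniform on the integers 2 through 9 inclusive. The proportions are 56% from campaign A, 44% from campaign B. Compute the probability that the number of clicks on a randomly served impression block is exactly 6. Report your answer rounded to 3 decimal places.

Conditional on each campaign, P(X = 6): A: 0.142857; B: 0.125.
By total probability, P(X = 6) = 0.56·0.142857 + 0.44·0.125 = 0.135.

0.135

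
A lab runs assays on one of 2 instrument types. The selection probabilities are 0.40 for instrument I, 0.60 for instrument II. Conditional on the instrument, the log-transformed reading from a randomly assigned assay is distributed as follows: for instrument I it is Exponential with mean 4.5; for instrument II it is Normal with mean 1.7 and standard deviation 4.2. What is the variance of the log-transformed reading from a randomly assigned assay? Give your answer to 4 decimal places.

20.5656

Per component, I: μ=4.5, E[X²]=40.5; II: μ=1.7, E[X²]=20.53.
E[X] = 0.4·4.5 + 0.6·1.7 = 2.82.
E[X²] = 0.4·40.5 + 0.6·20.53 = 28.518.
Var(X) = E[X²] − (E[X])² = 28.518 − 7.9524 = 20.5656.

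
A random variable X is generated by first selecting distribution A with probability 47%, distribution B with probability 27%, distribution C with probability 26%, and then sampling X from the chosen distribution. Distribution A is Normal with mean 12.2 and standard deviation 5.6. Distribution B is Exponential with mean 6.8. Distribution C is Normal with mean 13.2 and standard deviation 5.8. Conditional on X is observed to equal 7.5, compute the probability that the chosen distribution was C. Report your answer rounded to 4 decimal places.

0.2311

Likelihoods f(7.5 | ·): A: 0.0500914; B: 0.0488079; C: 0.0424383.
Posterior ∝ prior × likelihood. Numerator for C: 0.26·0.0424383 = 0.011034.
Normalizing constant: 0.47·0.0500914 + 0.27·0.0488079 + 0.26·0.0424383 = 0.0477551.
P(C | observation) = 0.011034 / 0.0477551 = 0.231053.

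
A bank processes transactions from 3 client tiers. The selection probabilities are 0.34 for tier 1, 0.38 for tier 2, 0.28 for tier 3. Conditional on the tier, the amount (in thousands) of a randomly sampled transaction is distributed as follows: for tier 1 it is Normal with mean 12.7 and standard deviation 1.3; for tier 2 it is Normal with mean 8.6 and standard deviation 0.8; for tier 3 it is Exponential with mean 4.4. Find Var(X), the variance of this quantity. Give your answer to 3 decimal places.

16.846

Per component, 1: μ=12.7, E[X²]=162.98; 2: μ=8.6, E[X²]=74.6; 3: μ=4.4, E[X²]=38.72.
E[X] = 0.34·12.7 + 0.38·8.6 + 0.28·4.4 = 8.818.
E[X²] = 0.34·162.98 + 0.38·74.6 + 0.28·38.72 = 94.6028.
Var(X) = E[X²] − (E[X])² = 94.6028 − 77.7571 = 16.8457.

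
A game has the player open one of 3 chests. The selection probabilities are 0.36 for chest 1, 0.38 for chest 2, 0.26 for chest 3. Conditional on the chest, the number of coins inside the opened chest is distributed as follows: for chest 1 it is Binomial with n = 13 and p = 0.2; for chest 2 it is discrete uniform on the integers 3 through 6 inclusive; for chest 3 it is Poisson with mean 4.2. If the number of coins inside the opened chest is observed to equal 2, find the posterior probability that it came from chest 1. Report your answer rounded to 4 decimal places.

0.7372

Likelihoods P(X=2 | ·): 1: 0.268006; 2: 0; 3: 0.132261.
Posterior ∝ prior × likelihood. Numerator for 1: 0.36·0.268006 = 0.0964821.
Normalizing constant: 0.36·0.268006 + 0.38·0 + 0.26·0.132261 = 0.13087.
P(1 | observation) = 0.0964821 / 0.13087 = 0.737237.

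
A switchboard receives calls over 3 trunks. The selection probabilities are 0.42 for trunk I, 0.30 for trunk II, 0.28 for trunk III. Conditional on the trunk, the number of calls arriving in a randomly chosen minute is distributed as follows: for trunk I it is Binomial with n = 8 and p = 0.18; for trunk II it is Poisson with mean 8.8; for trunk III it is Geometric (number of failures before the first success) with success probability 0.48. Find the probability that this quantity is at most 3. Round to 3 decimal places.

0.670

Conditional on each trunk, P(X ≤ 3): I: 0.960261; II: 0.0244336; III: 0.926884.
By total probability, P(X ≤ 3) = 0.42·0.960261 + 0.3·0.0244336 + 0.28·0.926884 = 0.670167.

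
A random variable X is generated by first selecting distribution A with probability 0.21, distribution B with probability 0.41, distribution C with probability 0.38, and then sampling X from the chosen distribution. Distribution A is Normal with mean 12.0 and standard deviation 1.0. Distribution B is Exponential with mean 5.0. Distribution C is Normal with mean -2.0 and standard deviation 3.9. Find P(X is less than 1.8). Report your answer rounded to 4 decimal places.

Conditional on each component, P(X < 1.8): A: 0; B: 0.302324; C: 0.835061.
By total probability, P(X < 1.8) = 0.21·0 + 0.41·0.302324 + 0.38·0.835061 = 0.441276.

0.4413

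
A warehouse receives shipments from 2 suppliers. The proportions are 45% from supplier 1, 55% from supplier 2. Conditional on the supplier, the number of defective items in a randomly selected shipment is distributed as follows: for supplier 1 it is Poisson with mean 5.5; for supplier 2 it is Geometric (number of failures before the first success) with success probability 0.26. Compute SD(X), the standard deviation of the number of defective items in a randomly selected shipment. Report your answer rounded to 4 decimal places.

3.1998

Per component, 1: μ=5.5, E[X²]=35.75; 2: μ=2.84615, E[X²]=19.0473.
E[X] = 0.45·5.5 + 0.55·2.84615 = 4.04038.
E[X²] = 0.45·35.75 + 0.55·19.0473 = 26.5635.
Var(X) = E[X²] − (E[X])² = 26.5635 − 16.3247 = 10.2388.
SD(X) = √10.2388 = 3.19982.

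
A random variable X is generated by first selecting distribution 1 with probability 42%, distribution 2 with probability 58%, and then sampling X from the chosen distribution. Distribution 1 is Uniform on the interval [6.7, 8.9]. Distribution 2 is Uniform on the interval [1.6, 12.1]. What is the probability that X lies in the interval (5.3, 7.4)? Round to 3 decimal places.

0.250

Conditional on each component, P(5.3 < X < 7.4): 1: 0.318182; 2: 0.2.
By total probability, P(5.3 < X < 7.4) = 0.42·0.318182 + 0.58·0.2 = 0.249636.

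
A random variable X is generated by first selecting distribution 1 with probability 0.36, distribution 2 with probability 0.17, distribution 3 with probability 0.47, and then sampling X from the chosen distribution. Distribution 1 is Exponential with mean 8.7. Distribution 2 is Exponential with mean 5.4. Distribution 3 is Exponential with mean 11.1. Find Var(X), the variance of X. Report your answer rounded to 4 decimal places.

94.3513

Per component, 1: μ=8.7, E[X²]=151.38; 2: μ=5.4, E[X²]=58.32; 3: μ=11.1, E[X²]=246.42.
E[X] = 0.36·8.7 + 0.17·5.4 + 0.47·11.1 = 9.267.
E[X²] = 0.36·151.38 + 0.17·58.32 + 0.47·246.42 = 180.229.
Var(X) = E[X²] − (E[X])² = 180.229 − 85.8773 = 94.3513.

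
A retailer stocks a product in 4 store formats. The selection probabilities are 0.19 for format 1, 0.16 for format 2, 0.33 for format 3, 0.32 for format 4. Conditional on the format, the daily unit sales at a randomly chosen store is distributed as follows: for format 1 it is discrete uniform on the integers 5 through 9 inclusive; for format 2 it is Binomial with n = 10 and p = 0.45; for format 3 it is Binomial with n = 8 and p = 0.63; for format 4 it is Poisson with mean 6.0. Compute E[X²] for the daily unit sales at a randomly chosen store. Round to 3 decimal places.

35.764

For each component E[X²] = Var + (mean)², giving 1: 51; 2: 22.725; 3: 27.2664; 4: 42.
Overall E[X²] = 0.19·51 + 0.16·22.725 + 0.33·27.2664 + 0.32·42 = 35.7639.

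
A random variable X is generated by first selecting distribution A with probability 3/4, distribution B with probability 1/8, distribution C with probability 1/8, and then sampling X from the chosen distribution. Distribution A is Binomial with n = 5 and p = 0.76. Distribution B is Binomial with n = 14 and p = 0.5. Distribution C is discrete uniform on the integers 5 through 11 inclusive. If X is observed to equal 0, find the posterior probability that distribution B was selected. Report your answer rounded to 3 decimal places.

Likelihoods P(X=0 | ·): A: 0.000796262; B: 6.10352e-05; C: 0.
Posterior ∝ prior × likelihood. Numerator for B: 0.125·6.10352e-05 = 7.62939e-06.
Normalizing constant: 0.75·0.000796262 + 0.125·6.10352e-05 + 0.125·0 = 0.000604826.
P(B | observation) = 7.62939e-06 / 0.000604826 = 0.0126142.

0.013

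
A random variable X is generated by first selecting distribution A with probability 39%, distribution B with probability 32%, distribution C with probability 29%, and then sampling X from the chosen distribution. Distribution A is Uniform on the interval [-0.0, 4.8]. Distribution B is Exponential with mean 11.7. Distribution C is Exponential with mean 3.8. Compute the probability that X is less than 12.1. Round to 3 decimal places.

0.874

Conditional on each component, P(X < 12.1): A: 1; B: 0.644485; C: 0.958589.
By total probability, P(X < 12.1) = 0.39·1 + 0.32·0.644485 + 0.29·0.958589 = 0.874226.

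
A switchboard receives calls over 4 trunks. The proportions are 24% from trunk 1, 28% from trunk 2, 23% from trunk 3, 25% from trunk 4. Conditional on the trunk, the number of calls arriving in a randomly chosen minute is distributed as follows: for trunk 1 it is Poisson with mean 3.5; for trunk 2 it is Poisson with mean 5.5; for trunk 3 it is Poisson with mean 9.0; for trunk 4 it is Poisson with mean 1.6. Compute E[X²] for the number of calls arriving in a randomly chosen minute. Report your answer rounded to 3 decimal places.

For each component E[X²] = Var + (mean)², giving 1: 15.75; 2: 35.75; 3: 90; 4: 4.16.
Overall E[X²] = 0.24·15.75 + 0.28·35.75 + 0.23·90 + 0.25·4.16 = 35.53.

35.530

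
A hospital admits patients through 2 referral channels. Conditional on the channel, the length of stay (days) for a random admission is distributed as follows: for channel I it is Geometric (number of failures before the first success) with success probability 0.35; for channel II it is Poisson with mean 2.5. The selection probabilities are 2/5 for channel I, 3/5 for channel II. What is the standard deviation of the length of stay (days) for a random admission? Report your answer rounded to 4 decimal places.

1.9292

Per component, I: μ=1.85714, E[X²]=8.7551; II: μ=2.5, E[X²]=8.75.
E[X] = 0.4·1.85714 + 0.6·2.5 = 2.24286.
E[X²] = 0.4·8.7551 + 0.6·8.75 = 8.75204.
Var(X) = E[X²] − (E[X])² = 8.75204 − 5.03041 = 3.72163.
SD(X) = √3.72163 = 1.92915.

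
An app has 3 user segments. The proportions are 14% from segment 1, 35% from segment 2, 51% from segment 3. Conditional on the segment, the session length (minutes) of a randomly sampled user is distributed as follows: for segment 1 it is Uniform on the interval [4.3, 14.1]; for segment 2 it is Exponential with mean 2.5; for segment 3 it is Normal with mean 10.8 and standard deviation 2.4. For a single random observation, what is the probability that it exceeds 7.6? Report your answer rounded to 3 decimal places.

Conditional on each segment, P(X > 7.6): 1: 0.663265; 2: 0.0478349; 3: 0.908789.
By total probability, P(X > 7.6) = 0.14·0.663265 + 0.35·0.0478349 + 0.51·0.908789 = 0.573082.

0.573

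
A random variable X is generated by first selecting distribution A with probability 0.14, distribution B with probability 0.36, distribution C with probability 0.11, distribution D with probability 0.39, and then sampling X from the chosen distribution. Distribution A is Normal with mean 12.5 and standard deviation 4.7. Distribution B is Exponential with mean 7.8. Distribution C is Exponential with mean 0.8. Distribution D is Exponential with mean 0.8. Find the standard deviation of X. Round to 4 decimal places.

Per component, A: μ=12.5, E[X²]=178.34; B: μ=7.8, E[X²]=121.68; C: μ=0.8, E[X²]=1.28; D: μ=0.8, E[X²]=1.28.
E[X] = 0.14·12.5 + 0.36·7.8 + 0.11·0.8 + 0.39·0.8 = 4.958.
E[X²] = 0.14·178.34 + 0.36·121.68 + 0.11·1.28 + 0.39·1.28 = 69.4124.
Var(X) = E[X²] − (E[X])² = 69.4124 − 24.5818 = 44.8306.
SD(X) = √44.8306 = 6.69557.

6.6956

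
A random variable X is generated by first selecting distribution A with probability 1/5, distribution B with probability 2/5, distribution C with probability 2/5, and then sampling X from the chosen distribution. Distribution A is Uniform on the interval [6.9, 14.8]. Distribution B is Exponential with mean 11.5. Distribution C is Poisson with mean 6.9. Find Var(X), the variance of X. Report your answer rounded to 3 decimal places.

Per component, A: μ=10.85, E[X²]=122.923; B: μ=11.5, E[X²]=264.5; C: μ=6.9, E[X²]=54.51.
E[X] = 0.2·10.85 + 0.4·11.5 + 0.4·6.9 = 9.53.
E[X²] = 0.2·122.923 + 0.4·264.5 + 0.4·54.51 = 152.189.
Var(X) = E[X²] − (E[X])² = 152.189 − 90.8209 = 61.3678.

61.368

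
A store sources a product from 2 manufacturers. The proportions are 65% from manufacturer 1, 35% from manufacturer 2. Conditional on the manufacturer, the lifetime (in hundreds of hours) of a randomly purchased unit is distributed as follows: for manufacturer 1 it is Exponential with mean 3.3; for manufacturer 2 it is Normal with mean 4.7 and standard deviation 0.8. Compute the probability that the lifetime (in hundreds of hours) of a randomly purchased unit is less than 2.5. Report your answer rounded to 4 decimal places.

Conditional on each manufacturer, P(X < 2.5): 1: 0.531198; 2: 0.00297976.
By total probability, P(X < 2.5) = 0.65·0.531198 + 0.35·0.00297976 = 0.346322.

0.3463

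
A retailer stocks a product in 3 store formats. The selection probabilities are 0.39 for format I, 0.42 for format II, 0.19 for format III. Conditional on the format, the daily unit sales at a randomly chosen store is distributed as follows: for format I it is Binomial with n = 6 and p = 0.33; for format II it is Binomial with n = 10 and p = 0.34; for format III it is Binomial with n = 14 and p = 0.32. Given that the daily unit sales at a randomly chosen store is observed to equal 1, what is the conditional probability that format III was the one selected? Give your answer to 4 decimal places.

0.0393

Likelihoods P(X=1 | ·): I: 0.267325; II: 0.0807931; III: 0.0297779.
Posterior ∝ prior × likelihood. Numerator for III: 0.19·0.0297779 = 0.0056578.
Normalizing constant: 0.39·0.267325 + 0.42·0.0807931 + 0.19·0.0297779 = 0.143848.
P(III | observation) = 0.0056578 / 0.143848 = 0.0393319.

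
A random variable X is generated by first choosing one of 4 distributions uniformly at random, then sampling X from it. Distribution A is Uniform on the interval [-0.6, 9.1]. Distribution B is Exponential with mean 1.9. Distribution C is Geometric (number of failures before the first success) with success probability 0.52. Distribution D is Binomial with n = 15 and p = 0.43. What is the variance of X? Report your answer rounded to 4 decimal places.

8.8278

Per component, A: μ=4.25, E[X²]=25.9033; B: μ=1.9, E[X²]=7.22; C: μ=0.923077, E[X²]=2.62722; D: μ=6.45, E[X²]=45.279.
E[X] = 0.25·4.25 + 0.25·1.9 + 0.25·0.923077 + 0.25·6.45 = 3.38077.
E[X²] = 0.25·25.9033 + 0.25·7.22 + 0.25·2.62722 + 0.25·45.279 = 20.2574.
Var(X) = E[X²] − (E[X])² = 20.2574 − 11.4296 = 8.82779.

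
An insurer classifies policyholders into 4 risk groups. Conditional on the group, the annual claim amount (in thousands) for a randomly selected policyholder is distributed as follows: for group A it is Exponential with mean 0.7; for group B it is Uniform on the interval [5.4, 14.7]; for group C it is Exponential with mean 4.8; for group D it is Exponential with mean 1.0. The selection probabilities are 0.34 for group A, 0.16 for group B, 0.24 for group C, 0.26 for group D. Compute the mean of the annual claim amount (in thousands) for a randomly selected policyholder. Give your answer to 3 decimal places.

3.258

Component means — A: 0.7; B: 10.05; C: 4.8; D: 1.
E[X] = 0.34·0.7 + 0.16·10.05 + 0.24·4.8 + 0.26·1 = 3.258.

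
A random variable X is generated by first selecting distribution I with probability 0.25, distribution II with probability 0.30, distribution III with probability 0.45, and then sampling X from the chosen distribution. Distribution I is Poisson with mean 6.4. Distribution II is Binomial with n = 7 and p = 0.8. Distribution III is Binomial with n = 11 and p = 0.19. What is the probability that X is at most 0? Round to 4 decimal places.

0.0447

Conditional on each component, P(X ≤ 0): I: 0.00166156; II: 1.28e-05; III: 0.0984771.
By total probability, P(X ≤ 0) = 0.25·0.00166156 + 0.3·1.28e-05 + 0.45·0.0984771 = 0.0447339.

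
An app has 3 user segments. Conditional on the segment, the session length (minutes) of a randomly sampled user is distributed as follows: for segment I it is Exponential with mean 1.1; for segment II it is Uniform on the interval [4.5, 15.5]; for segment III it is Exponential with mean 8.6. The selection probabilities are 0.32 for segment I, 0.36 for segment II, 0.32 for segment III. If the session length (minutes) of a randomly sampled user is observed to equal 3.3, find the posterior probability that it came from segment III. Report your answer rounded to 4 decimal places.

0.6364

Likelihoods f(3.3 | ·): I: 0.045261; II: 0; III: 0.0792234.
Posterior ∝ prior × likelihood. Numerator for III: 0.32·0.0792234 = 0.0253515.
Normalizing constant: 0.32·0.045261 + 0.36·0 + 0.32·0.0792234 = 0.039835.
P(III | observation) = 0.0253515 / 0.039835 = 0.636413.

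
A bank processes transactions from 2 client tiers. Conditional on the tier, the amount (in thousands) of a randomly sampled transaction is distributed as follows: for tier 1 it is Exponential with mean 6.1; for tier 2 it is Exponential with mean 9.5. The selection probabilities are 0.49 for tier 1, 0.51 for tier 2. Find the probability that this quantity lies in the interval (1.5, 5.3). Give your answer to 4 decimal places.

Conditional on each tier, P(1.5 < X < 5.3): 1: 0.362567; 2: 0.281527.
By total probability, P(1.5 < X < 5.3) = 0.49·0.362567 + 0.51·0.281527 = 0.321236.

0.3212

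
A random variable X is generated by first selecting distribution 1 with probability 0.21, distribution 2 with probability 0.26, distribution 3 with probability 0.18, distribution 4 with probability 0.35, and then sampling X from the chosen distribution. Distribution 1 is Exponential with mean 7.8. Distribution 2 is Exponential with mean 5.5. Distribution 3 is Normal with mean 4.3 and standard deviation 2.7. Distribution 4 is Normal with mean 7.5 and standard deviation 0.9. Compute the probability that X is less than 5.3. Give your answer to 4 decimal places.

Conditional on each component, P(X < 5.3): 1: 0.493123; 2: 0.618497; 3: 0.644447; 4: 0.00725377.
By total probability, P(X < 5.3) = 0.21·0.493123 + 0.26·0.618497 + 0.18·0.644447 + 0.35·0.00725377 = 0.382904.

0.3829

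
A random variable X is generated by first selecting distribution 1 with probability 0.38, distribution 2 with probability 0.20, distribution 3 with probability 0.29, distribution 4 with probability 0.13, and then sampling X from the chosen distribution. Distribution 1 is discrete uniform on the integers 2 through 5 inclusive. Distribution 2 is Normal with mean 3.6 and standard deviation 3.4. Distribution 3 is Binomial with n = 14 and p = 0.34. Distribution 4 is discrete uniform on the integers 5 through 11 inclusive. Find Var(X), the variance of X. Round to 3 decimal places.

6.371

Per component, 1: μ=3.5, E[X²]=13.5; 2: μ=3.6, E[X²]=24.52; 3: μ=4.76, E[X²]=25.7992; 4: μ=8, E[X²]=68.
E[X] = 0.38·3.5 + 0.2·3.6 + 0.29·4.76 + 0.13·8 = 4.4704.
E[X²] = 0.38·13.5 + 0.2·24.52 + 0.29·25.7992 + 0.13·68 = 26.3558.
Var(X) = E[X²] − (E[X])² = 26.3558 − 19.9845 = 6.37129.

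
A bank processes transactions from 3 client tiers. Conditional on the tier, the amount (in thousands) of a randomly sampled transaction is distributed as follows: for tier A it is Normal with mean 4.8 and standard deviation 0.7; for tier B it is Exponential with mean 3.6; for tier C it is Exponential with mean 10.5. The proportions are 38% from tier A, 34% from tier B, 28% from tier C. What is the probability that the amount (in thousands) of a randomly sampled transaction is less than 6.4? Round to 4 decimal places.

0.7861

Conditional on each tier, P(X < 6.4): A: 0.988865; B: 0.830987; C: 0.45639.
By total probability, P(X < 6.4) = 0.38·0.988865 + 0.34·0.830987 + 0.28·0.45639 = 0.786093.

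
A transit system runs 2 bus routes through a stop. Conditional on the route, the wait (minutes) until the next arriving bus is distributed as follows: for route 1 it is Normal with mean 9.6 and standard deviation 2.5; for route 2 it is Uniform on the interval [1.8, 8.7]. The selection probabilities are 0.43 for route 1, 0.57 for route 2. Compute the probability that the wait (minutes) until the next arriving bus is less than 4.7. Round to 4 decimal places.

Conditional on each route, P(X < 4.7): 1: 0.0249979; 2: 0.42029.
By total probability, P(X < 4.7) = 0.43·0.0249979 + 0.57·0.42029 = 0.250314.

0.2503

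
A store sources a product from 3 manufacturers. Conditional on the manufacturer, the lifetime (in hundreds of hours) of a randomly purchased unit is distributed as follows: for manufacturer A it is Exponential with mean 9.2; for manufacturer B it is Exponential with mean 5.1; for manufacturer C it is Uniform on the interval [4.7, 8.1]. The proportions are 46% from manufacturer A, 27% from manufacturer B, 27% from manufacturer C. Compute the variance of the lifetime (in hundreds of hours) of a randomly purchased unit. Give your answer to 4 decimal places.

49.4019

Per component, A: μ=9.2, E[X²]=169.28; B: μ=5.1, E[X²]=52.02; C: μ=6.4, E[X²]=41.9233.
E[X] = 0.46·9.2 + 0.27·5.1 + 0.27·6.4 = 7.337.
E[X²] = 0.46·169.28 + 0.27·52.02 + 0.27·41.9233 = 103.233.
Var(X) = E[X²] − (E[X])² = 103.233 − 53.8316 = 49.4019.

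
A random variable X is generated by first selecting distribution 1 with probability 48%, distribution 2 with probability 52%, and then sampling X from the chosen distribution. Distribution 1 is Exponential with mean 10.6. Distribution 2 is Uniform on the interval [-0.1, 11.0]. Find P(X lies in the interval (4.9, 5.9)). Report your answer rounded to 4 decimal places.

Conditional on each component, P(4.9 < X < 5.9): 1: 0.0567036; 2: 0.0900901.
By total probability, P(4.9 < X < 5.9) = 0.48·0.0567036 + 0.52·0.0900901 = 0.0740646.

0.0741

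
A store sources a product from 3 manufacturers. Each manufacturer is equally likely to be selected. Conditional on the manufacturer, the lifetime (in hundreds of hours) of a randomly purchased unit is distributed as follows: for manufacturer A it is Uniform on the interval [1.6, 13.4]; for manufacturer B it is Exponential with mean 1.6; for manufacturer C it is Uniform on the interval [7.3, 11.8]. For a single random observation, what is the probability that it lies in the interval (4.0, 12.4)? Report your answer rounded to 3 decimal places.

0.598

Conditional on each manufacturer, P(4.0 < X < 12.4): A: 0.711864; B: 0.0816543; C: 1.
By total probability, P(4.0 < X < 12.4) = 0.333333·0.711864 + 0.333333·0.0816543 + 0.333333·1 = 0.59784.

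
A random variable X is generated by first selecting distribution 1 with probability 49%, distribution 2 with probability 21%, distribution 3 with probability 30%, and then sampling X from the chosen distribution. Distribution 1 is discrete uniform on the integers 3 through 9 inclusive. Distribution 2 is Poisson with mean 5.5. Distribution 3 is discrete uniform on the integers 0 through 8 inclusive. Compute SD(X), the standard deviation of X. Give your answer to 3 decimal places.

Per component, 1: μ=6, E[X²]=40; 2: μ=5.5, E[X²]=35.75; 3: μ=4, E[X²]=22.6667.
E[X] = 0.49·6 + 0.21·5.5 + 0.3·4 = 5.295.
E[X²] = 0.49·40 + 0.21·35.75 + 0.3·22.6667 = 33.9075.
Var(X) = E[X²] − (E[X])² = 33.9075 − 28.037 = 5.87047.
SD(X) = √5.87047 = 2.42291.

2.423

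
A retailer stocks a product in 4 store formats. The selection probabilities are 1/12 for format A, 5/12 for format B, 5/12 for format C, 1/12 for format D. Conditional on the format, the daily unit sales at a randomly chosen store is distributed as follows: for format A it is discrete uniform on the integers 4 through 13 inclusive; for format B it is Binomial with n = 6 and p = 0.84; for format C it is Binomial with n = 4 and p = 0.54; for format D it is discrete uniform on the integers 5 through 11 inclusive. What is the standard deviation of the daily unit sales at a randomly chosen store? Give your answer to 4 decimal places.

2.5519

Per component, A: μ=8.5, E[X²]=80.5; B: μ=5.04, E[X²]=26.208; C: μ=2.16, E[X²]=5.6592; D: μ=8, E[X²]=68.
E[X] = 0.0833333·8.5 + 0.416667·5.04 + 0.416667·2.16 + 0.0833333·8 = 4.375.
E[X²] = 0.0833333·80.5 + 0.416667·26.208 + 0.416667·5.6592 + 0.0833333·68 = 25.653.
Var(X) = E[X²] − (E[X])² = 25.653 − 19.1406 = 6.51238.
SD(X) = √6.51238 = 2.55194.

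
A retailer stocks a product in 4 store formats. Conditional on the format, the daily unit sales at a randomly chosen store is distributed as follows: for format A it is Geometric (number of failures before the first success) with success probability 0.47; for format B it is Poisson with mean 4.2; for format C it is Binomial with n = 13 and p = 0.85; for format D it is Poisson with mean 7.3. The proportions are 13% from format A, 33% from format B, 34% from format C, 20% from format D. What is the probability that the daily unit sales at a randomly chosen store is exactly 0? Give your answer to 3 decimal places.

0.066

Conditional on each format, P(X = 0): A: 0.47; B: 0.0149956; C: 1.9462e-11; D: 0.000675539.
By total probability, P(X = 0) = 0.13·0.47 + 0.33·0.0149956 + 0.34·1.9462e-11 + 0.2·0.000675539 = 0.0661836.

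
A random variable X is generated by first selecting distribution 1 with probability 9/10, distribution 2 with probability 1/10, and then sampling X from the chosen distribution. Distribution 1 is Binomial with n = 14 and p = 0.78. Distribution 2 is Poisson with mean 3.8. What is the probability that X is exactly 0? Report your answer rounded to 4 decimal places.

Conditional on each component, P(X = 0): 1: 6.22182e-10; 2: 0.0223708.
By total probability, P(X = 0) = 0.9·6.22182e-10 + 0.1·0.0223708 = 0.00223708.

0.0022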